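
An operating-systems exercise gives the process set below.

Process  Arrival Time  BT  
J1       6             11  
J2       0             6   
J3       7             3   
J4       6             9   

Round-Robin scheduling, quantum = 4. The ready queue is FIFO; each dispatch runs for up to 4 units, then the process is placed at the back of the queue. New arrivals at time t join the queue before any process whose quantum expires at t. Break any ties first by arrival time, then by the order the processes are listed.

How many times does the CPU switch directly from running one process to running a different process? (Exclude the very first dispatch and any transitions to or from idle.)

7

Schedule: | J2 0-6 | J1 6-10 | J4 10-14 | J3 14-17 | J1 17-21 | J4 21-25 | J1 25-28 | J4 28-29 |
Completion: J1=28  J2=6  J3=17  J4=29
Turnaround (C−A): J1=22  J2=6  J3=10  J4=23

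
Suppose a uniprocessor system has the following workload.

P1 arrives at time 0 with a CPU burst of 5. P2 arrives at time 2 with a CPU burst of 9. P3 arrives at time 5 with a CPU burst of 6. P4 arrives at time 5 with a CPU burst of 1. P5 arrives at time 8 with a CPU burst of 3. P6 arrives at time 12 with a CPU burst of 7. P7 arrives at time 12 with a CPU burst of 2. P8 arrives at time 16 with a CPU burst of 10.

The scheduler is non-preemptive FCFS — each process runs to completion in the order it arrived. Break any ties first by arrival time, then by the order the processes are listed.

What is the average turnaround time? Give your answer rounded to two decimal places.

Gantt: | P1 0-5 | P2 5-14 | P3 14-20 | P4 20-21 | P5 21-24 | P6 24-31 | P7 31-33 | P8 33-43 |
Completion: P1=5  P2=14  P3=20  P4=21  P5=24  P6=31  P7=33  P8=43
Turnaround (C−A): P1=5  P2=12  P3=15  P4=16  P5=16  P6=19  P7=21  P8=27
Turnaround times: P1=5, P2=12, P3=15, P4=16, P5=16, P6=19, P7=21, P8=27
Average turnaround = (5+12+15+16+16+19+21+27) / 8 = 131/8 = 16.38

16.38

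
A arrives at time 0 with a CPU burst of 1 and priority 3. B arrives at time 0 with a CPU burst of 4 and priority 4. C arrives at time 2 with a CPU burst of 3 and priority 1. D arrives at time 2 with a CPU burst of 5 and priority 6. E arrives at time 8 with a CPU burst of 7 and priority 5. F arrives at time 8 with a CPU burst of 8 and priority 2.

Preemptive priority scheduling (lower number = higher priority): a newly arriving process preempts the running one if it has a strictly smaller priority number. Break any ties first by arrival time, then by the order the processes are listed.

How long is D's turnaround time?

Timeline: | A 0-1 | B 1-2 | C 2-5 | B 5-8 | F 8-16 | E 16-23 | D 23-28 |
Completion: A=1  B=8  C=5  D=28  E=23  F=16
Turnaround (C−A): A=1  B=8  C=3  D=26  E=15  F=8
Turnaround(D) = completion − arrival = 28 − 2 = 26

26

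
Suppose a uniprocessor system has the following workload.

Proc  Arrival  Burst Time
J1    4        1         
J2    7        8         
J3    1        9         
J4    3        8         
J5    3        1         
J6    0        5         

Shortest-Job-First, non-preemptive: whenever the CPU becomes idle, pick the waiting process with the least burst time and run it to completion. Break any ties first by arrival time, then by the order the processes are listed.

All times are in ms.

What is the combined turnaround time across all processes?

70

Timeline: | J6 0-5 | J5 5-6 | J1 6-7 | J4 7-15 | J2 15-23 | J3 23-32 |
Completion: J1=7  J2=23  J3=32  J4=15  J5=6  J6=5
Turnaround (C−A): J1=3  J2=16  J3=31  J4=12  J5=3  J6=5
Turnaround = completion − arrival: J1=3, J2=16, J3=31, J4=12, J5=3, J6=5
Total turnaround = 3 + 16 + 31 + 12 + 3 + 5 = 70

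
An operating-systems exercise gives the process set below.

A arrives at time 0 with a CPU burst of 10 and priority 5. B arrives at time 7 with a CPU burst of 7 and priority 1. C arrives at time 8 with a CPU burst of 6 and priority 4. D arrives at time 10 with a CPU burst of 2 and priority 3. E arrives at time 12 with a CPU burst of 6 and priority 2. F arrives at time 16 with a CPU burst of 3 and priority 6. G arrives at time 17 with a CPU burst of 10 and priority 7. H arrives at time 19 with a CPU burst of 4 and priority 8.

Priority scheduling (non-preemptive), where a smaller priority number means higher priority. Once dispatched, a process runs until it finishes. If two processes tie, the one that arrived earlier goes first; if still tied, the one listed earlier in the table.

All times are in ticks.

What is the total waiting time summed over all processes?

95

Gantt: | A 0-10 | B 10-17 | E 17-23 | D 23-25 | C 25-31 | F 31-34 | G 34-44 | H 44-48 |
Completion: A=10  B=17  C=31  D=25  E=23  F=34  G=44  H=48
Turnaround (C−A): A=10  B=10  C=23  D=15  E=11  F=18  G=27  H=29
Waiting = turnaround − burst: A=0, B=3, C=17, D=13, E=5, F=15, G=17, H=25
Total waiting = 0 + 3 + 17 + 13 + 5 + 15 + 17 + 25 = 95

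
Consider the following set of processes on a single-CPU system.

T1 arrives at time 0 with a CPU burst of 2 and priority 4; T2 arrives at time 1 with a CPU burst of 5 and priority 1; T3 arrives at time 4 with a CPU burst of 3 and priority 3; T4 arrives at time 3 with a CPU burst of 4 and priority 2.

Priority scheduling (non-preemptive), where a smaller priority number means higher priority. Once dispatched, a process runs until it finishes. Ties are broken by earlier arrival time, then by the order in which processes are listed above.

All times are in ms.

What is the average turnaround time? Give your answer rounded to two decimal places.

Schedule: | T1 0-2 | T2 2-7 | T4 7-11 | T3 11-14 |
Completion: T1=2  T2=7  T3=14  T4=11
Turnaround (C−A): T1=2  T2=6  T3=10  T4=8
Turnaround times: T1=2, T2=6, T3=10, T4=8
Average turnaround = (2+6+10+8) / 4 = 26/4 = 6.50

6.50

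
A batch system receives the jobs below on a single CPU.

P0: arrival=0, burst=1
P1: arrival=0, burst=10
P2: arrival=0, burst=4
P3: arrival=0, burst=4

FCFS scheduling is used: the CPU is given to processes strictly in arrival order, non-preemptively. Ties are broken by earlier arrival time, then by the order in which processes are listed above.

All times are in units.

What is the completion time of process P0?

1

Gantt: | P0 0-1 | P1 1-11 | P2 11-15 | P3 15-19 |
Completion: P0=1  P1=11  P2=15  P3=19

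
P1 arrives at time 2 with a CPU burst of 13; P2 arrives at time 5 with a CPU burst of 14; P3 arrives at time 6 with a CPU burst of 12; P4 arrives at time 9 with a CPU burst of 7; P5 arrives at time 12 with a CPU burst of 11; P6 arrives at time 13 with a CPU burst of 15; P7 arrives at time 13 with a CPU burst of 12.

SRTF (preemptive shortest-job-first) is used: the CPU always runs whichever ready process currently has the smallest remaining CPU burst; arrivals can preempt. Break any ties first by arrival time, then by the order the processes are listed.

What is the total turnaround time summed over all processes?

Gantt: | idle 0-2 | P1 2-15 | P4 15-22 | P5 22-33 | P3 33-45 | P7 45-57 | P2 57-71 | P6 71-86 |
Completion: P1=15  P2=71  P3=45  P4=22  P5=33  P6=86  P7=57
Turnaround = completion − arrival: P1=13, P2=66, P3=39, P4=13, P5=21, P6=73, P7=44
Total turnaround = 13 + 66 + 39 + 13 + 21 + 73 + 44 = 269

269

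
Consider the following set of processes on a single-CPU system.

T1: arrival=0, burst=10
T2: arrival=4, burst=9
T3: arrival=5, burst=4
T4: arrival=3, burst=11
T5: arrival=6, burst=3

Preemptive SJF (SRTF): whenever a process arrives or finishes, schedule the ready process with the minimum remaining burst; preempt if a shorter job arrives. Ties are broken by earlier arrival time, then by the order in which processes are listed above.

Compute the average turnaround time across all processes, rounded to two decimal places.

Schedule: | T1 0-5 | T3 5-9 | T5 9-12 | T1 12-17 | T2 17-26 | T4 26-37 |
Completion: T1=17  T2=26  T3=9  T4=37  T5=12
Turnaround (C−A): T1=17  T2=22  T3=4  T4=34  T5=6
Turnaround times: T1=17, T2=22, T3=4, T4=34, T5=6
Average turnaround = (17+22+4+34+6) / 5 = 83/5 = 16.60

16.60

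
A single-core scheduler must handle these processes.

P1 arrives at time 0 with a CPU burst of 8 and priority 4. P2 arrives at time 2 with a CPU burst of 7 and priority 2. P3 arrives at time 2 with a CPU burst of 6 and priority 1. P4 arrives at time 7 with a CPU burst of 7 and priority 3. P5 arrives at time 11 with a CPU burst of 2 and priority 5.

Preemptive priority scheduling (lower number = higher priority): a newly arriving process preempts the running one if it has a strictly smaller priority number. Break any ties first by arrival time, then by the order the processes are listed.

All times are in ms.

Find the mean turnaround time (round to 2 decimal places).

16.20

Timeline: | P1 0-2 | P3 2-8 | P2 8-15 | P4 15-22 | P1 22-28 | P5 28-30 |
Completion: P1=28  P2=15  P3=8  P4=22  P5=30
Turnaround (C−A): P1=28  P2=13  P3=6  P4=15  P5=19
Turnaround times: P1=28, P2=13, P3=6, P4=15, P5=19
Average turnaround = (28+13+6+15+19) / 5 = 81/5 = 16.20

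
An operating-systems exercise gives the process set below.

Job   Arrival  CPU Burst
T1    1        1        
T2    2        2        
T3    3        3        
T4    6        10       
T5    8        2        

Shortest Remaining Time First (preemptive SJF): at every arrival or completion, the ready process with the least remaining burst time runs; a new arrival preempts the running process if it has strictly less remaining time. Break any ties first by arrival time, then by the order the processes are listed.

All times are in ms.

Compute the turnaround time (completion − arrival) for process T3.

4

Gantt: | idle 0-1 | T1 1-2 | T2 2-4 | T3 4-7 | T4 7-8 | T5 8-10 | T4 10-19 |
Completion: T1=2  T2=4  T3=7  T4=19  T5=10
Turnaround(T3) = completion − arrival = 7 − 3 = 4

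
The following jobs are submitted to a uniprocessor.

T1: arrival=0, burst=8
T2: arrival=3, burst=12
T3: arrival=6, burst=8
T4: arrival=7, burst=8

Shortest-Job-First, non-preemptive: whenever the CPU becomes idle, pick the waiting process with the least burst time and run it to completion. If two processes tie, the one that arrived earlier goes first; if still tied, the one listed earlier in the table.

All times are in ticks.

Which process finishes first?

Schedule: | T1 0-8 | T3 8-16 | T4 16-24 | T2 24-36 |
Completion: T1=8  T2=36  T3=16  T4=24
Turnaround (C−A): T1=8  T2=33  T3=10  T4=17
Finish order: T1 → T3 → T4 → T2

T1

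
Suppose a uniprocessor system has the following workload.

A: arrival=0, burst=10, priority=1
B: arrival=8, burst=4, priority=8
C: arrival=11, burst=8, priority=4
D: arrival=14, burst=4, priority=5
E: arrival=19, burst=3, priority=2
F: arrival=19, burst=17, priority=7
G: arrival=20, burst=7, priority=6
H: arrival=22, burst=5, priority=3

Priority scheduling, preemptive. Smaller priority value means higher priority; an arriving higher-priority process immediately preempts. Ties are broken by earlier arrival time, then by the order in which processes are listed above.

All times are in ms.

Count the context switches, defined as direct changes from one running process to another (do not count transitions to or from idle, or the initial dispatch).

Gantt: | A 0-10 | B 10-11 | C 11-19 | E 19-22 | H 22-27 | D 27-31 | G 31-38 | F 38-55 | B 55-58 |
Completion: A=10  B=58  C=19  D=31  E=22  F=55  G=38  H=27

8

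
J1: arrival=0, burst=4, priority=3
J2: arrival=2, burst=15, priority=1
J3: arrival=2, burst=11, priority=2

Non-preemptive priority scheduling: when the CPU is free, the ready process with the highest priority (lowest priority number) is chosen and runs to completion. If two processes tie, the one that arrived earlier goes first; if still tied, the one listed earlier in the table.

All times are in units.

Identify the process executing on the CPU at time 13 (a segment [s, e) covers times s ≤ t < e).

J2

Gantt: | J1 0-4 | J2 4-19 | J3 19-30 |
Completion: J1=4  J2=19  J3=30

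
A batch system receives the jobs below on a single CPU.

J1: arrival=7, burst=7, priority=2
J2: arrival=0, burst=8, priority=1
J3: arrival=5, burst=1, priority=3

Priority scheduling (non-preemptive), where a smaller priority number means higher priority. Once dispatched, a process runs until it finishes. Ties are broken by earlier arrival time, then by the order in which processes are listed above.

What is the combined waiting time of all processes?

Timeline: | J2 0-8 | J1 8-15 | J3 15-16 |
Completion: J1=15  J2=8  J3=16
Turnaround (C−A): J1=8  J2=8  J3=11
Waiting = turnaround − burst: J1=1, J2=0, J3=10
Total waiting = 1 + 0 + 10 = 11

11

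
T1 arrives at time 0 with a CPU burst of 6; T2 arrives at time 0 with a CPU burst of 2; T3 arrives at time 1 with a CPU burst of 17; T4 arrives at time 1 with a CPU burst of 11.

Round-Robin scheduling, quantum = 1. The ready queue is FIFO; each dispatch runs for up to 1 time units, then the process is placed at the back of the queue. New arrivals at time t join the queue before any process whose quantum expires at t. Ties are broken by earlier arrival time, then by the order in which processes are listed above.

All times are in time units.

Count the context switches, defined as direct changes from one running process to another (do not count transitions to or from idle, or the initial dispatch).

Gantt: | T1 0-1 | T2 1-2 | T3 2-3 | T4 3-4 | T1 4-5 | T2 5-6 | T3 6-7 | T4 7-8 | T1 8-9 | T3 9-10 | T4 10-11 | T1 11-12 | T3 12-13 | T4 13-14 | T1 14-15 | T3 15-16 | T4 16-17 | T1 17-18 | T3 18-19 | T4 19-20 | T3 20-21 | T4 21-22 | T3 22-23 | T4 23-24 | T3 24-25 | T4 25-26 | T3 26-27 | T4 27-28 | T3 28-29 | T4 29-30 | T3 30-36 |
Completion: T1=18  T2=6  T3=36  T4=30

30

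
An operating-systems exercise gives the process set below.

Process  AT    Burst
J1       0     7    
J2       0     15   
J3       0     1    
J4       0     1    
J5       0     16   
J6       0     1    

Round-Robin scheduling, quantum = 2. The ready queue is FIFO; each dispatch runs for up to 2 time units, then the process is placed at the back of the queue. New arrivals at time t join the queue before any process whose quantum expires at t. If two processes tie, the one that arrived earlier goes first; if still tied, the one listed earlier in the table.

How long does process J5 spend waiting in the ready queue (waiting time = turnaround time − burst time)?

25

Schedule: | J1 0-2 | J2 2-4 | J3 4-5 | J4 5-6 | J5 6-8 | J6 8-9 | J1 9-11 | J2 11-13 | J5 13-15 | J1 15-17 | J2 17-19 | J5 19-21 | J1 21-22 | J2 22-24 | J5 24-26 | J2 26-28 | J5 28-30 | J2 30-32 | J5 32-34 | J2 34-36 | J5 36-38 | J2 38-39 | J5 39-41 |
Completion: J1=22  J2=39  J3=5  J4=6  J5=41  J6=9
Turnaround (C−A): J1=22  J2=39  J3=5  J4=6  J5=41  J6=9
Waiting(J5) = turnaround − burst = 41 − 16 = 25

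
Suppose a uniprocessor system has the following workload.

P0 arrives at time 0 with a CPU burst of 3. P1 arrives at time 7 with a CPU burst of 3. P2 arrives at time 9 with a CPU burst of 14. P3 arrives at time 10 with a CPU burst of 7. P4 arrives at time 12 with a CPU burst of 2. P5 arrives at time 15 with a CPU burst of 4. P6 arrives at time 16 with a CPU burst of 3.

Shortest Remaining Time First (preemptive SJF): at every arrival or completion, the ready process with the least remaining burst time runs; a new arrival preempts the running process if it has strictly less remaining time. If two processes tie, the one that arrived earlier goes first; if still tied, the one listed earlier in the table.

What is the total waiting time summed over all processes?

29

Timeline: | P0 0-3 | idle 3-7 | P1 7-10 | P3 10-12 | P4 12-14 | P3 14-19 | P6 19-22 | P5 22-26 | P2 26-40 |
Completion: P0=3  P1=10  P2=40  P3=19  P4=14  P5=26  P6=22
Turnaround (C−A): P0=3  P1=3  P2=31  P3=9  P4=2  P5=11  P6=6
Waiting = turnaround − burst: P0=0, P1=0, P2=17, P3=2, P4=0, P5=7, P6=3
Total waiting = 0 + 0 + 17 + 2 + 0 + 7 + 3 = 29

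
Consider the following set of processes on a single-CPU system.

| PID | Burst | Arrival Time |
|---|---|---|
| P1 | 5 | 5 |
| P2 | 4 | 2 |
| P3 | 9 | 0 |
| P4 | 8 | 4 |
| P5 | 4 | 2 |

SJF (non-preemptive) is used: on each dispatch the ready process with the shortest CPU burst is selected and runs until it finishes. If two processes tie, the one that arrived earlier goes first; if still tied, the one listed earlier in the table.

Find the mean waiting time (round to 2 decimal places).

Schedule: | P3 0-9 | P2 9-13 | P5 13-17 | P1 17-22 | P4 22-30 |
Completion: P1=22  P2=13  P3=9  P4=30  P5=17
Waiting times: P1=12, P2=7, P3=0, P4=18, P5=11
Average waiting = (12+7+0+18+11) / 5 = 48/5 = 9.60

9.60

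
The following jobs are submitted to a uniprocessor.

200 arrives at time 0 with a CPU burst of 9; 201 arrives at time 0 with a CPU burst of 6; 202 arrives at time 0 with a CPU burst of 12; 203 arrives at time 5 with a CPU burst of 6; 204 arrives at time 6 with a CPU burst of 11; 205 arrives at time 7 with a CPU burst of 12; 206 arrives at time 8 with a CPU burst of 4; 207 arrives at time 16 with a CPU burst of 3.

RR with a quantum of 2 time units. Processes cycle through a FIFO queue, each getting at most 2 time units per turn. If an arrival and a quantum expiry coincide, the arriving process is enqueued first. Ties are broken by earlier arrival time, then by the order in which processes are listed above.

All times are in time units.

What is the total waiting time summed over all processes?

268

Timeline: | 200 0-2 | 201 2-4 | 202 4-6 | 200 6-8 | 201 8-10 | 203 10-12 | 204 12-14 | 202 14-16 | 205 16-18 | 206 18-20 | 200 20-22 | 201 22-24 | 203 24-26 | 204 26-28 | 207 28-30 | 202 30-32 | 205 32-34 | 206 34-36 | 200 36-38 | 203 38-40 | 204 40-42 | 207 42-43 | 202 43-45 | 205 45-47 | 200 47-48 | 204 48-50 | 202 50-52 | 205 52-54 | 204 54-56 | 202 56-58 | 205 58-60 | 204 60-61 | 205 61-63 |
Completion: 200=48  201=24  202=58  203=40  204=61  205=63  206=36  207=43
Turnaround (C−A): 200=48  201=24  202=58  203=35  204=55  205=56  206=28  207=27
Waiting = turnaround − burst: 200=39, 201=18, 202=46, 203=29, 204=44, 205=44, 206=24, 207=24
Total waiting = 39 + 18 + 46 + 29 + 44 + 44 + 24 + 24 = 268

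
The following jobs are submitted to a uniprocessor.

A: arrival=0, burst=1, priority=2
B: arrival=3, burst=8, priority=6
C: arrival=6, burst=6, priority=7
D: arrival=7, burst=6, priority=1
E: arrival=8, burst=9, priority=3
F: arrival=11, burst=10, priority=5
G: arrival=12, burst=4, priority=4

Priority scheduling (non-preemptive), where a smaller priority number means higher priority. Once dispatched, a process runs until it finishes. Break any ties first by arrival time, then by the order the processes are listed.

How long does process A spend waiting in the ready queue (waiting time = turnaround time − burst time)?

Schedule: | A 0-1 | idle 1-3 | B 3-11 | D 11-17 | E 17-26 | G 26-30 | F 30-40 | C 40-46 |
Completion: A=1  B=11  C=46  D=17  E=26  F=40  G=30
Turnaround (C−A): A=1  B=8  C=40  D=10  E=18  F=29  G=18
Waiting(A) = turnaround − burst = 1 − 1 = 0

0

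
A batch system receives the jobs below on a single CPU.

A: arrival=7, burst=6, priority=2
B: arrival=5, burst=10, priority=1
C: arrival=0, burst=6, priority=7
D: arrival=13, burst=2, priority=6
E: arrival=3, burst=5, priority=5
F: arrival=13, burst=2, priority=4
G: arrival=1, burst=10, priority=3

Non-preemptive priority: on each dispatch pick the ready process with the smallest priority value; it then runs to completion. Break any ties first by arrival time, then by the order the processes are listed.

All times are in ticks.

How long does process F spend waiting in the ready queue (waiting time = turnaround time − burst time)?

19

Timeline: | C 0-6 | B 6-16 | A 16-22 | G 22-32 | F 32-34 | E 34-39 | D 39-41 |
Completion: A=22  B=16  C=6  D=41  E=39  F=34  G=32
Turnaround (C−A): A=15  B=11  C=6  D=28  E=36  F=21  G=31
Waiting(F) = turnaround − burst = 21 − 2 = 19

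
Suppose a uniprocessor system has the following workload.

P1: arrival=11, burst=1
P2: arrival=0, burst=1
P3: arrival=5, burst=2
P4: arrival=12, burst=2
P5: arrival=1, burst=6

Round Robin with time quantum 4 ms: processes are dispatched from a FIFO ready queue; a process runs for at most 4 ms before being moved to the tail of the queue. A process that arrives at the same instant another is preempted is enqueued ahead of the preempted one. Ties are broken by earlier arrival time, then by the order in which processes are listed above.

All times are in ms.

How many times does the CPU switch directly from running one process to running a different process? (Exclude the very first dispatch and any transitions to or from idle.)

Schedule: | P2 0-1 | P5 1-5 | P3 5-7 | P5 7-9 | idle 9-11 | P1 11-12 | P4 12-14 |
Completion: P1=12  P2=1  P3=7  P4=14  P5=9
Turnaround (C−A): P1=1  P2=1  P3=2  P4=2  P5=8

4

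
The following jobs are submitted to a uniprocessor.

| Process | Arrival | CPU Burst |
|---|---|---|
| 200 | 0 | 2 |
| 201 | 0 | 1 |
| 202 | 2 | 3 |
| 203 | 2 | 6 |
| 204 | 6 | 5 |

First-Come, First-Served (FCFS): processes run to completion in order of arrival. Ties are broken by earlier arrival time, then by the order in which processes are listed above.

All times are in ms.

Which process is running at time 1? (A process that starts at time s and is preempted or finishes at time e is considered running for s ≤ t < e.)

Timeline: | 200 0-2 | 201 2-3 | 202 3-6 | 203 6-12 | 204 12-17 |
Completion: 200=2  201=3  202=6  203=12  204=17

200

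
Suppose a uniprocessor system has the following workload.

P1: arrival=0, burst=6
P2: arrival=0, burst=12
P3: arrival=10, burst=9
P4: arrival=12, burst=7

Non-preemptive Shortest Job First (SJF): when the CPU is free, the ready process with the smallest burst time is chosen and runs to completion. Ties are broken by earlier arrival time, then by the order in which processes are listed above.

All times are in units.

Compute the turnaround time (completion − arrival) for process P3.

Timeline: | P1 0-6 | P2 6-18 | P4 18-25 | P3 25-34 |
Completion: P1=6  P2=18  P3=34  P4=25
Turnaround (C−A): P1=6  P2=18  P3=24  P4=13
Turnaround(P3) = completion − arrival = 34 − 10 = 24

24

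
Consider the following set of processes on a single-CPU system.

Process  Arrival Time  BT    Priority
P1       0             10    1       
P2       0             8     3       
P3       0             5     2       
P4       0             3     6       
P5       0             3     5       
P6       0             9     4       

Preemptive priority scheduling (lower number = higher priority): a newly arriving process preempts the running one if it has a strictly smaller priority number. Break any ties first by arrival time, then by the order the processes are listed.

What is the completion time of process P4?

Gantt: | P1 0-10 | P3 10-15 | P2 15-23 | P6 23-32 | P5 32-35 | P4 35-38 |
Completion: P1=10  P2=23  P3=15  P4=38  P5=35  P6=32

38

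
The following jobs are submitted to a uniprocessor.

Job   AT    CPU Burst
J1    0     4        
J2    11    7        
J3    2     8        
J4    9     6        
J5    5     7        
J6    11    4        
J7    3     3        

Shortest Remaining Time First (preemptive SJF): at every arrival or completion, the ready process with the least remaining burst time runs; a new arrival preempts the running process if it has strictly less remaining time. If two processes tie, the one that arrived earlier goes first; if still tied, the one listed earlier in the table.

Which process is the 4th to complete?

J6

Timeline: | J1 0-4 | J7 4-7 | J5 7-14 | J6 14-18 | J4 18-24 | J2 24-31 | J3 31-39 |
Completion: J1=4  J2=31  J3=39  J4=24  J5=14  J6=18  J7=7
Finish order: J1 → J7 → J5 → J6 → J4 → J2 → J3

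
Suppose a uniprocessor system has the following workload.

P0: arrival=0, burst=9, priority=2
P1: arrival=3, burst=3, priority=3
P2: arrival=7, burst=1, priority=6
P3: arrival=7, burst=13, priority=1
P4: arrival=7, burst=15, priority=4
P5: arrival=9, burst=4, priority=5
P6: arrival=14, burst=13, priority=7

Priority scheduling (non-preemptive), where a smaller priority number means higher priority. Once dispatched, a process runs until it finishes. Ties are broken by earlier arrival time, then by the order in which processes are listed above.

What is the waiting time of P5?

31

Timeline: | P0 0-9 | P3 9-22 | P1 22-25 | P4 25-40 | P5 40-44 | P2 44-45 | P6 45-58 |
Completion: P0=9  P1=25  P2=45  P3=22  P4=40  P5=44  P6=58
Waiting(P5) = turnaround − burst = 35 − 4 = 31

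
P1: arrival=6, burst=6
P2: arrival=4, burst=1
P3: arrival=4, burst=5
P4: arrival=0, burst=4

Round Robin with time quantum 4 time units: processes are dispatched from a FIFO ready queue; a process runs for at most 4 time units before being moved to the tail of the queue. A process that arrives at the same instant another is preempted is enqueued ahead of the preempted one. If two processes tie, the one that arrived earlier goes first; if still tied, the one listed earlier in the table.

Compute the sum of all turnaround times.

25

Gantt: | P4 0-4 | P2 4-5 | P3 5-9 | P1 9-13 | P3 13-14 | P1 14-16 |
Completion: P1=16  P2=5  P3=14  P4=4
Turnaround (C−A): P1=10  P2=1  P3=10  P4=4
Turnaround = completion − arrival: P1=10, P2=1, P3=10, P4=4
Total turnaround = 10 + 1 + 10 + 4 = 25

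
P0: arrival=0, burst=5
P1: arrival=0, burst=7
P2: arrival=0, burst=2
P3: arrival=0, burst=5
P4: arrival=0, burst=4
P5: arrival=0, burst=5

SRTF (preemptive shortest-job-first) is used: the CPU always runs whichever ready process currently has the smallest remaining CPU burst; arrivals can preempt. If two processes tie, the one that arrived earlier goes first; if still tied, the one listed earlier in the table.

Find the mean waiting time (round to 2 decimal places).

Gantt: | P2 0-2 | P4 2-6 | P0 6-11 | P3 11-16 | P5 16-21 | P1 21-28 |
Completion: P0=11  P1=28  P2=2  P3=16  P4=6  P5=21
Turnaround (C−A): P0=11  P1=28  P2=2  P3=16  P4=6  P5=21
Waiting times: P0=6, P1=21, P2=0, P3=11, P4=2, P5=16
Average waiting = (6+21+0+11+2+16) / 6 = 56/6 = 9.33

9.33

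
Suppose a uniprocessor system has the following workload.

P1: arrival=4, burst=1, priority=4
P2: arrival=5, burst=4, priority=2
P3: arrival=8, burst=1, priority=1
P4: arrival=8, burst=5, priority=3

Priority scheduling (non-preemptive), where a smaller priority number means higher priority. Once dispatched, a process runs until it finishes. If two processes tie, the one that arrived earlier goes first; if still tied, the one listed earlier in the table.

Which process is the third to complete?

P3

Schedule: | idle 0-4 | P1 4-5 | P2 5-9 | P3 9-10 | P4 10-15 |
Completion: P1=5  P2=9  P3=10  P4=15
Turnaround (C−A): P1=1  P2=4  P3=2  P4=7
Finish order: P1 → P2 → P3 → P4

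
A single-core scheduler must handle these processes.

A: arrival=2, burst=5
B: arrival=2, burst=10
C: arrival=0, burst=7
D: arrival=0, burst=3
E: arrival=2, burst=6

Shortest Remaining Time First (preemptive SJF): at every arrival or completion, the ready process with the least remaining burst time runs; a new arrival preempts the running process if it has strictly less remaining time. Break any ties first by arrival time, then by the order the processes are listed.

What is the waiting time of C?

Gantt: | D 0-3 | A 3-8 | E 8-14 | C 14-21 | B 21-31 |
Completion: A=8  B=31  C=21  D=3  E=14
Turnaround (C−A): A=6  B=29  C=21  D=3  E=12
Waiting(C) = turnaround − burst = 21 − 7 = 14

14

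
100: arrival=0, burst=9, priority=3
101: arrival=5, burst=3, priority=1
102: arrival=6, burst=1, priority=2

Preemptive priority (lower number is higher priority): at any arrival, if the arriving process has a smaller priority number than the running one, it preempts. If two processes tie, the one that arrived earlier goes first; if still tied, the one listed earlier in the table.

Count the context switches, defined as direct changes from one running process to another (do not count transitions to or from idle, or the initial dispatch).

3

Gantt: | 100 0-5 | 101 5-8 | 102 8-9 | 100 9-13 |
Completion: 100=13  101=8  102=9
Turnaround (C−A): 100=13  101=3  102=3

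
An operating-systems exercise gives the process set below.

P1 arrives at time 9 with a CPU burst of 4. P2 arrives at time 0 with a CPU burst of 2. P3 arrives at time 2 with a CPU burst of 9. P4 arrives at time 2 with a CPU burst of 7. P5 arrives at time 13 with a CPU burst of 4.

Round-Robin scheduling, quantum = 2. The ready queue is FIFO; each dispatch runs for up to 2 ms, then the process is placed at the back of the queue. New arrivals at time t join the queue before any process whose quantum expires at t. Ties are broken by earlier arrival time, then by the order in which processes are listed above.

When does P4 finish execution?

Timeline: | P2 0-2 | P3 2-4 | P4 4-6 | P3 6-8 | P4 8-10 | P3 10-12 | P1 12-14 | P4 14-16 | P3 16-18 | P5 18-20 | P1 20-22 | P4 22-23 | P3 23-24 | P5 24-26 |
Completion: P1=22  P2=2  P3=24  P4=23  P5=26
Turnaround (C−A): P1=13  P2=2  P3=22  P4=21  P5=13

23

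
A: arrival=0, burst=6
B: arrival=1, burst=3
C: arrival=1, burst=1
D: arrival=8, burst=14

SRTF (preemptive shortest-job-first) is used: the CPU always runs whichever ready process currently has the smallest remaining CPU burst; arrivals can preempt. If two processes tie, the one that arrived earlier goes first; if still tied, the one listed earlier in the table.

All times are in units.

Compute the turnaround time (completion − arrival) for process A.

Schedule: | A 0-1 | C 1-2 | B 2-5 | A 5-10 | D 10-24 |
Completion: A=10  B=5  C=2  D=24
Turnaround (C−A): A=10  B=4  C=1  D=16
Turnaround(A) = completion − arrival = 10 − 0 = 10

10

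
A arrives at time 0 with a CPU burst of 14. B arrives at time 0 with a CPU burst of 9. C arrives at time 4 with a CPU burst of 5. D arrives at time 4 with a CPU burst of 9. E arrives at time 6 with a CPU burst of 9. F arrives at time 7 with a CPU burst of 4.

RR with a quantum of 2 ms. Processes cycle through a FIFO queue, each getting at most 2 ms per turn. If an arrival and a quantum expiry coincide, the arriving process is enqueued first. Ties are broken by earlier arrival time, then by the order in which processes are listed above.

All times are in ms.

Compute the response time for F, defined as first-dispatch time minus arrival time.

Timeline: | A 0-2 | B 2-4 | A 4-6 | C 6-8 | D 8-10 | B 10-12 | E 12-14 | A 14-16 | F 16-18 | C 18-20 | D 20-22 | B 22-24 | E 24-26 | A 26-28 | F 28-30 | C 30-31 | D 31-33 | B 33-35 | E 35-37 | A 37-39 | D 39-41 | B 41-42 | E 42-44 | A 44-46 | D 46-47 | E 47-48 | A 48-50 |
Completion: A=50  B=42  C=31  D=47  E=48  F=30
Turnaround (C−A): A=50  B=42  C=27  D=43  E=42  F=23
Response(F) = first start − arrival = 16 − 7 = 9

9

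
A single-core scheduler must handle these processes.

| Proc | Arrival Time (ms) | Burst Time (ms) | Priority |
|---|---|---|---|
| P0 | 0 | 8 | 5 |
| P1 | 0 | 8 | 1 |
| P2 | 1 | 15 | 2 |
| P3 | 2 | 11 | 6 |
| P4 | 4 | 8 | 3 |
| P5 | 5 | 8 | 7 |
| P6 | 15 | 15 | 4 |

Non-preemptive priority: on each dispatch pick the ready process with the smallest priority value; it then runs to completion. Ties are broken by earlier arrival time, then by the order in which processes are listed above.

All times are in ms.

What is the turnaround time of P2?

Timeline: | P1 0-8 | P2 8-23 | P4 23-31 | P6 31-46 | P0 46-54 | P3 54-65 | P5 65-73 |
Completion: P0=54  P1=8  P2=23  P3=65  P4=31  P5=73  P6=46
Turnaround (C−A): P0=54  P1=8  P2=22  P3=63  P4=27  P5=68  P6=31
Turnaround(P2) = completion − arrival = 23 − 1 = 22

22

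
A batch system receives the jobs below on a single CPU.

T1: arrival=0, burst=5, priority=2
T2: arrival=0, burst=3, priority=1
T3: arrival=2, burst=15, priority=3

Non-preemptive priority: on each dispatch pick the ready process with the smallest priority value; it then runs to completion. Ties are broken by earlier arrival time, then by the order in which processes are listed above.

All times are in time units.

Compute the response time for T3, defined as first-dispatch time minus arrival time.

6

Gantt: | T2 0-3 | T1 3-8 | T3 8-23 |
Completion: T1=8  T2=3  T3=23
Turnaround (C−A): T1=8  T2=3  T3=21
Response(T3) = first start − arrival = 8 − 2 = 6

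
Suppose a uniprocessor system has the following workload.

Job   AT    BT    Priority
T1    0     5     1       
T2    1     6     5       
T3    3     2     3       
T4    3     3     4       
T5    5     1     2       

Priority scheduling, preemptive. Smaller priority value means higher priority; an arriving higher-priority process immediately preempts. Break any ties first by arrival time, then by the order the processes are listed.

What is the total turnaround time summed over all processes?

Schedule: | T1 0-5 | T5 5-6 | T3 6-8 | T4 8-11 | T2 11-17 |
Completion: T1=5  T2=17  T3=8  T4=11  T5=6
Turnaround = completion − arrival: T1=5, T2=16, T3=5, T4=8, T5=1
Total turnaround = 5 + 16 + 5 + 8 + 1 = 35

35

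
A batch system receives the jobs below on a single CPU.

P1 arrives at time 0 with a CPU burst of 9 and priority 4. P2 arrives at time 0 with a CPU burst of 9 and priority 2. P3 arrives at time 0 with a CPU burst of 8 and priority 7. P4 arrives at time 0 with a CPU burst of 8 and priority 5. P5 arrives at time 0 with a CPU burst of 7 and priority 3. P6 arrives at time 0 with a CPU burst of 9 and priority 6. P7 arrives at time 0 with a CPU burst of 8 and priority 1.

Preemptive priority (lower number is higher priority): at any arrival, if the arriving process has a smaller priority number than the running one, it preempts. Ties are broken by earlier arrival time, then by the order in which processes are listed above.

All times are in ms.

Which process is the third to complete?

P5

Schedule: | P7 0-8 | P2 8-17 | P5 17-24 | P1 24-33 | P4 33-41 | P6 41-50 | P3 50-58 |
Completion: P1=33  P2=17  P3=58  P4=41  P5=24  P6=50  P7=8
Turnaround (C−A): P1=33  P2=17  P3=58  P4=41  P5=24  P6=50  P7=8
Finish order: P7 → P2 → P5 → P1 → P4 → P6 → P3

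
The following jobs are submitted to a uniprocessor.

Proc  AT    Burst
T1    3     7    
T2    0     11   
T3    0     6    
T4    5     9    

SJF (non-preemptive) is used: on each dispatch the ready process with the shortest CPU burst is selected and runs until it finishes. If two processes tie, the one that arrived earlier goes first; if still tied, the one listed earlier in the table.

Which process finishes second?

T1

Schedule: | T3 0-6 | T1 6-13 | T4 13-22 | T2 22-33 |
Completion: T1=13  T2=33  T3=6  T4=22
Turnaround (C−A): T1=10  T2=33  T3=6  T4=17
Finish order: T3 → T1 → T4 → T2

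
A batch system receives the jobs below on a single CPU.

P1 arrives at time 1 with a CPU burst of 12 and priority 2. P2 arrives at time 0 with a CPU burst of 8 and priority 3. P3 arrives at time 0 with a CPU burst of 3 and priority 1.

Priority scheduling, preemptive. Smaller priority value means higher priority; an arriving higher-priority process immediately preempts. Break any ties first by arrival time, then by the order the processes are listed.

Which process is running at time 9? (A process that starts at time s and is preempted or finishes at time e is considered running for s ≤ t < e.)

P1

Schedule: | P3 0-3 | P1 3-15 | P2 15-23 |
Completion: P1=15  P2=23  P3=3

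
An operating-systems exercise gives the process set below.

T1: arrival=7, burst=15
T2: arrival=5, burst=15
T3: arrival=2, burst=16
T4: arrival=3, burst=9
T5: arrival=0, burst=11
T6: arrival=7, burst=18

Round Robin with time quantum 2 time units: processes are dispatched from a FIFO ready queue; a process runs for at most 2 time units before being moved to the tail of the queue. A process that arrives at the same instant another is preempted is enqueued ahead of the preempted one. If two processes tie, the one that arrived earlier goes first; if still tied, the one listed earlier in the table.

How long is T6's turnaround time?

77

Schedule: | T5 0-2 | T3 2-4 | T5 4-6 | T4 6-8 | T3 8-10 | T2 10-12 | T5 12-14 | T1 14-16 | T6 16-18 | T4 18-20 | T3 20-22 | T2 22-24 | T5 24-26 | T1 26-28 | T6 28-30 | T4 30-32 | T3 32-34 | T2 34-36 | T5 36-38 | T1 38-40 | T6 40-42 | T4 42-44 | T3 44-46 | T2 46-48 | T5 48-49 | T1 49-51 | T6 51-53 | T4 53-54 | T3 54-56 | T2 56-58 | T1 58-60 | T6 60-62 | T3 62-64 | T2 64-66 | T1 66-68 | T6 68-70 | T3 70-72 | T2 72-74 | T1 74-76 | T6 76-78 | T2 78-79 | T1 79-80 | T6 80-84 |
Completion: T1=80  T2=79  T3=72  T4=54  T5=49  T6=84
Turnaround(T6) = completion − arrival = 84 − 7 = 77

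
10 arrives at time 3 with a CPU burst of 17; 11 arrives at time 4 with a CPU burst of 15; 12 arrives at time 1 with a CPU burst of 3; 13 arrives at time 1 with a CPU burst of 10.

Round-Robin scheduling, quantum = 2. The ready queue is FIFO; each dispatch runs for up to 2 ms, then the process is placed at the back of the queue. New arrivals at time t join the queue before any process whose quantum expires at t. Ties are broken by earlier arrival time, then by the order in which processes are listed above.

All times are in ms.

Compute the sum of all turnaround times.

120

Timeline: | idle 0-1 | 12 1-3 | 13 3-5 | 10 5-7 | 12 7-8 | 11 8-10 | 13 10-12 | 10 12-14 | 11 14-16 | 13 16-18 | 10 18-20 | 11 20-22 | 13 22-24 | 10 24-26 | 11 26-28 | 13 28-30 | 10 30-32 | 11 32-34 | 10 34-36 | 11 36-38 | 10 38-40 | 11 40-42 | 10 42-44 | 11 44-45 | 10 45-46 |
Completion: 10=46  11=45  12=8  13=30
Turnaround (C−A): 10=43  11=41  12=7  13=29
Turnaround = completion − arrival: 10=43, 11=41, 12=7, 13=29
Total turnaround = 43 + 41 + 7 + 29 = 120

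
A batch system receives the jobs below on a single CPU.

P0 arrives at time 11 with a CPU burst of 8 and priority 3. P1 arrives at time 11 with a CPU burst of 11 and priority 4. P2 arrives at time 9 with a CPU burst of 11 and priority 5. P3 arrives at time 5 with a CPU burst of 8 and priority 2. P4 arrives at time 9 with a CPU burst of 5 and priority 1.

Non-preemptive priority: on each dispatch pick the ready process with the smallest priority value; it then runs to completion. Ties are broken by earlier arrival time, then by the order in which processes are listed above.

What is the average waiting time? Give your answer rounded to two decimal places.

10.80

Gantt: | idle 0-5 | P3 5-13 | P4 13-18 | P0 18-26 | P1 26-37 | P2 37-48 |
Completion: P0=26  P1=37  P2=48  P3=13  P4=18
Turnaround (C−A): P0=15  P1=26  P2=39  P3=8  P4=9
Waiting times: P0=7, P1=15, P2=28, P3=0, P4=4
Average waiting = (7+15+28+0+4) / 5 = 54/5 = 10.80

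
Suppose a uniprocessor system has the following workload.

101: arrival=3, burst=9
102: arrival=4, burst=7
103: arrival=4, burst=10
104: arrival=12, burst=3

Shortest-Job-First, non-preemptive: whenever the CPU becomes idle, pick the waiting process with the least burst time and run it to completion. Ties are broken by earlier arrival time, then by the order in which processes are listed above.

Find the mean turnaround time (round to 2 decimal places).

Schedule: | idle 0-3 | 101 3-12 | 104 12-15 | 102 15-22 | 103 22-32 |
Completion: 101=12  102=22  103=32  104=15
Turnaround (C−A): 101=9  102=18  103=28  104=3
Turnaround times: 101=9, 102=18, 103=28, 104=3
Average turnaround = (9+18+28+3) / 4 = 58/4 = 14.50

14.50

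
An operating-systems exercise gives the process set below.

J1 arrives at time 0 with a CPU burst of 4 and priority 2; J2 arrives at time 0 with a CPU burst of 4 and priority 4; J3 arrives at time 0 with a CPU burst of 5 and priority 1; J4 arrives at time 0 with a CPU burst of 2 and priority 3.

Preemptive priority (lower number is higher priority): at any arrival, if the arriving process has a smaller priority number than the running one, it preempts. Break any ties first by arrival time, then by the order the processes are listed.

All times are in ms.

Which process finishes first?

Schedule: | J3 0-5 | J1 5-9 | J4 9-11 | J2 11-15 |
Completion: J1=9  J2=15  J3=5  J4=11
Finish order: J3 → J1 → J4 → J2

J3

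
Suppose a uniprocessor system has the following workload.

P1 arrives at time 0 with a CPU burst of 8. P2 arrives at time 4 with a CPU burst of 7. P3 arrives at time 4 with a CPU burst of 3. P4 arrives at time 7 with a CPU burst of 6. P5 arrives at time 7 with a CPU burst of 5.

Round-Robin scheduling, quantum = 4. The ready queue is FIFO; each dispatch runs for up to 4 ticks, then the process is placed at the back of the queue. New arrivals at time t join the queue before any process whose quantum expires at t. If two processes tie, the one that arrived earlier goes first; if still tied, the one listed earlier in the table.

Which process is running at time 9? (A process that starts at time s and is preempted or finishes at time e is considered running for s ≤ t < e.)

Gantt: | P1 0-4 | P2 4-8 | P3 8-11 | P1 11-15 | P4 15-19 | P5 19-23 | P2 23-26 | P4 26-28 | P5 28-29 |
Completion: P1=15  P2=26  P3=11  P4=28  P5=29
Turnaround (C−A): P1=15  P2=22  P3=7  P4=21  P5=22

P3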